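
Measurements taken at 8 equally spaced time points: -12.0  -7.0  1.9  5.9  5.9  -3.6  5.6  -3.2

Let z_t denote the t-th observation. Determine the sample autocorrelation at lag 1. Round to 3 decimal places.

0.202

Mean z̄ = (-12.0 − 7.0 + 1.9 + 5.9 + 5.9 − 3.6 + 5.6 − 3.2)/8 = -0.8125
Σ(z_t−z̄)(z_{t+1}−z̄) = (69.2227) + (-16.7836) + (18.2077) + (45.0577) + (-18.7111) + (-17.8748) + (-15.3098) = 63.8086
Denominator Σ(z_t−z̄)² = 315.5088
r_1 = 63.8086 / 315.5088 = 0.202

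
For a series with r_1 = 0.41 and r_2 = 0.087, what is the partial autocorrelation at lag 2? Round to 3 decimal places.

φ_{22} = (r_2 − r_1²) / (1 − r_1²)
r_1² = (0.41)² = 0.1681
Numerator = 0.087 − 0.1681 = -0.0811; denominator = 1 − 0.1681 = 0.8319
φ_{22} = -0.0811 / 0.8319 = -0.097

-0.097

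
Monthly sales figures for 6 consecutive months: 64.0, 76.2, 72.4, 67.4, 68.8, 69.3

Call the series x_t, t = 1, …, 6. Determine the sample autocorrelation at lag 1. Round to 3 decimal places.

-0.263

Mean x̄ = (64.0 + 76.2 + 72.4 + 67.4 + 68.8 + 69.3)/6 = 69.6833
Σ(x_t−x̄)(x_{t+1}−x̄) = (-37.0364) + (17.7036) + (-6.2031) + (2.0169) + (0.3386) = -23.1803
Denominator Σ(x_t−x̄)² = 88.2883
r_1 = -23.1803 / 88.2883 = -0.263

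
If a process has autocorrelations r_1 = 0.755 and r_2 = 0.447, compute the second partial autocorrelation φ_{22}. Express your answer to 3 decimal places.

-0.286

φ_{22} = (r_2 − r_1²) / (1 − r_1²)
r_1² = (0.755)² = 0.570025
Numerator = 0.447 − 0.5700 = -0.1230; denominator = 1 − 0.5700 = 0.4300
φ_{22} = -0.1230 / 0.4300 = -0.286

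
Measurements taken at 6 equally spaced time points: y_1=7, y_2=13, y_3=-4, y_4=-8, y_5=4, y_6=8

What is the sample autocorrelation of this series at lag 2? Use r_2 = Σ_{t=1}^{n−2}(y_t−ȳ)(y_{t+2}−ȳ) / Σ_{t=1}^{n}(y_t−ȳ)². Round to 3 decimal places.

-0.624

Mean ȳ = (7 + 13 − 4 − 8 + 4 + 8)/6 = 3.3333
Σ(y_t−ȳ)(y_{t+2}−ȳ) = (-26.8889) + (-109.5556) + (-4.8889) + (-52.8889) = -194.2222
Denominator Σ(y_t−ȳ)² = 311.3333
r_2 = -194.2222 / 311.3333 = -0.624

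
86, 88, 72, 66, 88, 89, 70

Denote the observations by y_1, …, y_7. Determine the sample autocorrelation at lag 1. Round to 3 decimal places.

-0.056

Mean ȳ = (86 + 88 + 72 + 66 + 88 + 89 + 70)/7 = 79.8571
Deviations from mean: 6.1429, 8.1429, -7.8571, -13.8571, 8.1429, 9.1429, -9.8571
Σ(y_t−ȳ)(y_{t+1}−ȳ) = (50.0204) + (-63.9796) + (108.8776) + (-112.8367) + (74.4490) + (-90.1224) = -33.5918
Denominator Σ(y_t−ȳ)² = 604.8571
r_1 = -33.5918 / 604.8571 = -0.056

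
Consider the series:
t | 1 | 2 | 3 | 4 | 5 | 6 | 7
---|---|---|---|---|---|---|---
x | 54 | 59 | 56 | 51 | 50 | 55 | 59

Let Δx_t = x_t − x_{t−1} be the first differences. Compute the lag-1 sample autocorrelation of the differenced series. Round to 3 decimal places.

First differences Δx: 5, -3, -5, -1, 5, 4
Mean of differences = 0.8333
Numerator Σ(Δx_t−Δx̄)(Δx_{t+1}−Δx̄) = 22.6389
Denominator Σ(Δx_t−Δx̄)² = 96.8333
r_1(Δx) = 22.6389 / 96.8333 = 0.234

0.234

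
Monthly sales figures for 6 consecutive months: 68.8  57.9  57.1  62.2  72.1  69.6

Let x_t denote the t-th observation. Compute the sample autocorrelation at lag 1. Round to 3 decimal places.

0.290

Mean x̄ = (68.8 + 57.9 + 57.1 + 62.2 + 72.1 + 69.6)/6 = 64.6167
Deviations from mean: 4.1833, -6.7167, -7.5167, -2.4167, 7.4833, 4.9833
Numerator Σ_{t=1}^{5}(x_t−x̄)(x_{t+1}−x̄) = 59.7614
Denominator Σ(x_t−x̄)² = 205.7883
r_1 = 59.7614 / 205.7883 = 0.290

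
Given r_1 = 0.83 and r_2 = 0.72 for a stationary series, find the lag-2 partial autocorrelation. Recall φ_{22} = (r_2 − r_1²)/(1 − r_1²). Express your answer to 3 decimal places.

φ_{22} = (r_2 − r_1²) / (1 − r_1²)
r_1² = (0.83)² = 0.6889
Numerator = 0.72 − 0.6889 = 0.0311; denominator = 1 − 0.6889 = 0.3111
φ_{22} = 0.0311 / 0.3111 = 0.100

0.100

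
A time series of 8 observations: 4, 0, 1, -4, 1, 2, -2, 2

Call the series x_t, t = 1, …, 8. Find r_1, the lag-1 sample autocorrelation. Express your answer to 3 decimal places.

-0.301

Mean x̄ = (4 + 0 + 1 − 4 + 1 + 2 − 2 + 2)/8 = 0.5000
Deviations from mean: 3.5000, -0.5000, 0.5000, -4.5000, 0.5000, 1.5000, -2.5000, 1.5000
Σ(x_t−x̄)(x_{t+1}−x̄) = (-1.7500) + (-0.2500) + (-2.2500) + (-2.2500) + (0.7500) + (-3.7500) + (-3.7500) = -13.2500
Denominator Σ(x_t−x̄)² = 44.0000
r_1 = -13.2500 / 44.0000 = -0.301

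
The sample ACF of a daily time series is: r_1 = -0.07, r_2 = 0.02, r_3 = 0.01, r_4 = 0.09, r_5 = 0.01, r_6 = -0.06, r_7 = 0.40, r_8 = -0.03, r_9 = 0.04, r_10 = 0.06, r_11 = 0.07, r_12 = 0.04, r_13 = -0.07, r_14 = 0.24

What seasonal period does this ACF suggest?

7

The largest autocorrelation is r_7 = 0.40, with a weaker echo at lag 14 (0.24); the remaining lags stay at or below 0.09.
The dominant spike at lag 7 indicates a seasonal period of 7.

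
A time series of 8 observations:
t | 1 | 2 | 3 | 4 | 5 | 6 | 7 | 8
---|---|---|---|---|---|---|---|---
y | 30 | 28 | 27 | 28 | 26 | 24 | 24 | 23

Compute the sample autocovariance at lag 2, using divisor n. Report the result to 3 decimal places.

1.203

Mean ȳ = (30 + 28 + 27 + 28 + 26 + 24 + 24 + 23)/8 = 26.2500
Deviations: 3.7500, 1.7500, 0.7500, 1.7500, -0.2500, -2.2500, -2.2500, -3.2500
Σ_{t=1}^{6}(y_t−ȳ)(y_{t+2}−ȳ) = 9.6250
γ_2 = 9.6250 / 8 = 1.203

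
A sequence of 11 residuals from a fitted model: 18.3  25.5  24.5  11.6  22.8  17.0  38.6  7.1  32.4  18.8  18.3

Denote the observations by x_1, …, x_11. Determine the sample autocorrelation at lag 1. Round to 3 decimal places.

Mean x̄ = (18.3 + 25.5 + 24.5 + 11.6 + 22.8 + 17.0 + 38.6 + 7.1 + 32.4 + 18.8 + 18.3)/11 = 21.3545
Numerator Σ_{t=1}^{10}(x_t−x̄)(x_{t+1}−x̄) = -549.4830
Denominator Σ(x_t−x̄)² = 791.0673
r_1 = -549.4830 / 791.0673 = -0.695

-0.695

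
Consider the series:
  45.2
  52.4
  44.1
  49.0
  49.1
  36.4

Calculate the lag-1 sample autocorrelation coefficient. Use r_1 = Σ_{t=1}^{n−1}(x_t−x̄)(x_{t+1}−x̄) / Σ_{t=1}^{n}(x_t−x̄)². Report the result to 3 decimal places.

Mean x̄ = (45.2 + 52.4 + 44.1 + 49.0 + 49.1 + 36.4)/6 = 46.0333
Deviations from mean: -0.8333, 6.3667, -1.9333, 2.9667, 3.0667, -9.6333
Σ(x_t−x̄)(x_{t+1}−x̄) = (-5.3056) + (-12.3089) + (-5.7356) + (9.0978) + (-29.5422) = -43.7944
Denominator Σ(x_t−x̄)² = 155.9733
r_1 = -43.7944 / 155.9733 = -0.281

-0.281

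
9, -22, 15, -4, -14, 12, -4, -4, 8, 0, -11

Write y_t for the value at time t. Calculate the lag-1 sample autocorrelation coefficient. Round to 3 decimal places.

-0.584

Mean ȳ = (9 − 22 + 15 − 4 − 14 + 12 − 4 − 4 + 8 + 0 − 11)/11 = -1.3636
Numerator Σ_{t=1}^{10}(y_t−ȳ)(y_{t+1}−ȳ) = -783.5868
Denominator Σ(y_t−ȳ)² = 1342.5455
r_1 = -783.5868 / 1342.5455 = -0.584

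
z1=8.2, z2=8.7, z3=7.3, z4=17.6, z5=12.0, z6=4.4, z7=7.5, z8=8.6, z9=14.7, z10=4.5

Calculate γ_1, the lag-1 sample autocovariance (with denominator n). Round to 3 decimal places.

-2.550

Mean z̄ = (8.2 + 8.7 + 7.3 + 17.6 + 12.0 + 4.4 + 7.5 + 8.6 + 14.7 + 4.5)/10 = 9.3500
Σ_{t=1}^{9}(z_t−z̄)(z_{t+1}−z̄) = -25.5025
γ_1 = -25.5025 / 10 = -2.550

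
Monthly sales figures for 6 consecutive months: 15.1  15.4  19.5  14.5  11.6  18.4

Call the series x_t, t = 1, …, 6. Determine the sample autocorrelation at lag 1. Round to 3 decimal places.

-0.287

Mean x̄ = (15.1 + 15.4 + 19.5 + 14.5 + 11.6 + 18.4)/6 = 15.7500
Numerator Σ_{t=1}^{5}(x_t−x̄)(x_{t+1}−x̄) = -11.5825
Denominator Σ(x_t−x̄)² = 40.4150
r_1 = -11.5825 / 40.4150 = -0.287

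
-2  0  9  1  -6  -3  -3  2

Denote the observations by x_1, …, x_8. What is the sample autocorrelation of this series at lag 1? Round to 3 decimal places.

Mean x̄ = (-2 + 0 + 9 + 1 − 6 − 3 − 3 + 2)/8 = -0.2500
Deviations from mean: -1.7500, 0.2500, 9.2500, 1.2500, -5.7500, -2.7500, -2.7500, 2.2500
Σ(x_t−x̄)(x_{t+1}−x̄) = (-0.4375) + (2.3125) + (11.5625) + (-7.1875) + (15.8125) + (7.5625) + (-6.1875) = 23.4375
Denominator Σ(x_t−x̄)² = 143.5000
r_1 = 23.4375 / 143.5000 = 0.163

0.163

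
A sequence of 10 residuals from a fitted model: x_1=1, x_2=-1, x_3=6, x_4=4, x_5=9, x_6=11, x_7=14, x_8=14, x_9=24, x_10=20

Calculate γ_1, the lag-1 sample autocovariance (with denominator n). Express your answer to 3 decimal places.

38.776

Mean x̄ = (1 − 1 + 6 + 4 + 9 + 11 + 14 + 14 + 24 + 20)/10 = 10.2000
Σ_{t=1}^{9}(x_t−x̄)(x_{t+1}−x̄) = 387.7600
γ_1 = 387.7600 / 10 = 38.776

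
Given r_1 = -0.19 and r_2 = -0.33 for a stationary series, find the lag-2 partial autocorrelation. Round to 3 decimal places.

φ_{22} = (r_2 − r_1²) / (1 − r_1²)
r_1² = (-0.19)² = 0.0361
Numerator = -0.33 − 0.0361 = -0.3661; denominator = 1 − 0.0361 = 0.9639
φ_{22} = -0.3661 / 0.9639 = -0.380

-0.380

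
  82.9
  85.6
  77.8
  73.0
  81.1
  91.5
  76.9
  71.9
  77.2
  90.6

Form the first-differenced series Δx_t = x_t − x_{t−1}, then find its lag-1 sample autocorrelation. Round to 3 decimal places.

First differences Δx: 2.7, -7.8, -4.8, 8.1, 10.4, -14.6, -5.0, 5.3, 13.4
Mean of differences = 0.8556
Numerator Σ(Δx_t−Δx̄)(Δx_{t+1}−Δx̄) = 33.8747
Denominator Σ(Δx_t−Δx̄)² = 704.1622
r_1(Δx) = 33.8747 / 704.1622 = 0.048

0.048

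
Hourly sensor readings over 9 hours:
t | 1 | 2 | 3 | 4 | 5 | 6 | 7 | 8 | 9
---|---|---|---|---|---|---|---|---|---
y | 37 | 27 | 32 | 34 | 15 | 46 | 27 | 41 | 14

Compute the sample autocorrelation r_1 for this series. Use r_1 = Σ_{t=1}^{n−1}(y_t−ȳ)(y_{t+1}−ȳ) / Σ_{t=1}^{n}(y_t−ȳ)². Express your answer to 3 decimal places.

Mean ȳ = (37 + 27 + 32 + 34 + 15 + 46 + 27 + 41 + 14)/9 = 30.3333
Numerator Σ_{t=1}^{8}(y_t−ȳ)(y_{t+1}−ȳ) = -580.1111
Denominator Σ(y_t−ȳ)² = 944.0000
r_1 = -580.1111 / 944.0000 = -0.615

-0.615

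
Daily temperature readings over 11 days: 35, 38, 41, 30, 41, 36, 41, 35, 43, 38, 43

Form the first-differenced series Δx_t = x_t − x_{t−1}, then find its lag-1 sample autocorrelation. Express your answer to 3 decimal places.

First differences Δx: 3, 3, -11, 11, -5, 5, -6, 8, -5, 5
Mean of differences = 0.8000
Numerator Σ(Δx_t−Δx̄)(Δx_{t+1}−Δx̄) = -368.6400
Denominator Σ(Δx_t−Δx̄)² = 453.6000
r_1(Δx) = -368.6400 / 453.6000 = -0.813

-0.813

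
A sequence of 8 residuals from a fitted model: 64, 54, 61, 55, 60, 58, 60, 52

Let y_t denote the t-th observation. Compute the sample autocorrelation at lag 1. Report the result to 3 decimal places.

-0.553

Mean ȳ = (64 + 54 + 61 + 55 + 60 + 58 + 60 + 52)/8 = 58.0000
Deviations from mean: 6.0000, -4.0000, 3.0000, -3.0000, 2.0000, 0.0000, 2.0000, -6.0000
Numerator Σ_{t=1}^{7}(y_t−ȳ)(y_{t+1}−ȳ) = -63.0000
Denominator Σ(y_t−ȳ)² = 114.0000
r_1 = -63.0000 / 114.0000 = -0.553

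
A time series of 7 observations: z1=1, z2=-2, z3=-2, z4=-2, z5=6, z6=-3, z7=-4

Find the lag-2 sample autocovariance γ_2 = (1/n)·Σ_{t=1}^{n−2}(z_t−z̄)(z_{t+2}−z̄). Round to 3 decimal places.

-3.965

Mean z̄ = (1 − 2 − 2 − 2 + 6 − 3 − 4)/7 = -0.8571
Σ_{t=1}^{5}(z_t−z̄)(z_{t+2}−z̄) = -27.7551
γ_2 = -27.7551 / 7 = -3.965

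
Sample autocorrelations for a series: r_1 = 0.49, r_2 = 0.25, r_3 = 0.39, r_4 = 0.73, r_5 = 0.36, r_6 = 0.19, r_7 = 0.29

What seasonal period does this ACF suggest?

4

The largest autocorrelation is r_4 = 0.73; the remaining lags stay at or below 0.49. The elevated value at lag 1 (0.49), dropping to 0.25 at lag 2, reflects decaying short-term dependence rather than seasonality.
The dominant spike at lag 4 indicates a seasonal period of 4.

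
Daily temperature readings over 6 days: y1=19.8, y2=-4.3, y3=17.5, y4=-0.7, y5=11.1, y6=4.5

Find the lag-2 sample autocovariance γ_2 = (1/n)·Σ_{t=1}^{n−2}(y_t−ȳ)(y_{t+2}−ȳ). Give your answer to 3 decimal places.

46.504

Mean ȳ = (19.8 − 4.3 + 17.5 − 0.7 + 11.1 + 4.5)/6 = 7.9833
Deviations: 11.8167, -12.2833, 9.5167, -8.6833, 3.1167, -3.4833
Σ_{t=1}^{4}(y_t−ȳ)(y_{t+2}−ȳ) = 279.0228
γ_2 = 279.0228 / 6 = 46.504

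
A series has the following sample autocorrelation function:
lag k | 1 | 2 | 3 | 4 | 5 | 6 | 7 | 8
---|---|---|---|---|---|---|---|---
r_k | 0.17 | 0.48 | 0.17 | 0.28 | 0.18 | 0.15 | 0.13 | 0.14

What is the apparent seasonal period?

2

The largest autocorrelation is r_2 = 0.48, with a weaker echo at lag 4 (0.28); the remaining lags stay at or below 0.18.
The dominant spike at lag 2 indicates a seasonal period of 2.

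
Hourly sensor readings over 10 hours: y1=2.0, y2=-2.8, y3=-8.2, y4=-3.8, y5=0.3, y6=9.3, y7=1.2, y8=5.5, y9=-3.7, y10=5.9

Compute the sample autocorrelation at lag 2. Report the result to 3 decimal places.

Mean ȳ = (2.0 − 2.8 − 8.2 − 3.8 + 0.3 + 9.3 + 1.2 + 5.5 − 3.7 + 5.9)/10 = 0.5700
Numerator Σ_{t=1}^{8}(y_t−ȳ)(y_{t+2}−ȳ) = 32.8592
Denominator Σ(y_t−ȳ)² = 257.0410
r_2 = 32.8592 / 257.0410 = 0.128

0.128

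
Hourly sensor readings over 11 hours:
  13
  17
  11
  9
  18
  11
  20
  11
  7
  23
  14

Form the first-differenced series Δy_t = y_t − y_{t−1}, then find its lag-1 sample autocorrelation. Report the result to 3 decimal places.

-0.584

First differences Δy: 4, -6, -2, 9, -7, 9, -9, -4, 16, -9
Mean of differences = 0.1000
Numerator Σ(Δy_t−Δȳ)(Δy_{t+1}−Δȳ) = -409.6100
Denominator Σ(Δy_t−Δȳ)² = 700.9000
r_1(Δy) = -409.6100 / 700.9000 = -0.584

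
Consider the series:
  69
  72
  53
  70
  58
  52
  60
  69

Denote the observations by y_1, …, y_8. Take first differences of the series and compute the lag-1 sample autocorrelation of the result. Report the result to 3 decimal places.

First differences Δy: 3, -19, 17, -12, -6, 8, 9
Mean of differences = 0.0000
Numerator Σ(Δy_t−Δȳ)(Δy_{t+1}−Δȳ) = -488.0000
Denominator Σ(Δy_t−Δȳ)² = 984.0000
r_1(Δy) = -488.0000 / 984.0000 = -0.496

-0.496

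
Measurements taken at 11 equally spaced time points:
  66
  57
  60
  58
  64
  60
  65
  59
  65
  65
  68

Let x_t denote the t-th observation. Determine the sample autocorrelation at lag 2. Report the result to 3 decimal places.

Mean x̄ = (66 + 57 + 60 + 58 + 64 + 60 + 65 + 59 + 65 + 65 + 68)/11 = 62.4545
Numerator Σ_{t=1}^{9}(x_t−x̄)(x_{t+2}−x̄) = 46.9504
Denominator Σ(x_t−x̄)² = 138.7273
r_2 = 46.9504 / 138.7273 = 0.338

0.338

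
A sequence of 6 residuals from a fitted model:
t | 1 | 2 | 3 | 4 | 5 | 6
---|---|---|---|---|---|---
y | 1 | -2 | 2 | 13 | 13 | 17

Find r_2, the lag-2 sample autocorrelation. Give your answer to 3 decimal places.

0.017

Mean ȳ = (1 − 2 + 2 + 13 + 13 + 17)/6 = 7.3333
Deviations from mean: -6.3333, -9.3333, -5.3333, 5.6667, 5.6667, 9.6667
Σ(y_t−ȳ)(y_{t+2}−ȳ) = (33.7778) + (-52.8889) + (-30.2222) + (54.7778) = 5.4444
Denominator Σ(y_t−ȳ)² = 313.3333
r_2 = 5.4444 / 313.3333 = 0.017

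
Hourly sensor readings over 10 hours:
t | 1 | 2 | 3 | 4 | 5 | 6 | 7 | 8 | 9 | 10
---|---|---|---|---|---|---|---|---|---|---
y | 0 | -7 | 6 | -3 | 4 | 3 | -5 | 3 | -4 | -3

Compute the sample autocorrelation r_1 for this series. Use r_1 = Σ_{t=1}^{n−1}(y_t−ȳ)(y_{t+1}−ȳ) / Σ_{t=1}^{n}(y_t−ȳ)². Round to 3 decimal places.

-0.528

Mean ȳ = (0 − 7 + 6 − 3 + 4 + 3 − 5 + 3 − 4 − 3)/10 = -0.6000
Numerator Σ_{t=1}^{9}(y_t−ȳ)(y_{t+1}−ȳ) = -92.1600
Denominator Σ(y_t−ȳ)² = 174.4000
r_1 = -92.1600 / 174.4000 = -0.528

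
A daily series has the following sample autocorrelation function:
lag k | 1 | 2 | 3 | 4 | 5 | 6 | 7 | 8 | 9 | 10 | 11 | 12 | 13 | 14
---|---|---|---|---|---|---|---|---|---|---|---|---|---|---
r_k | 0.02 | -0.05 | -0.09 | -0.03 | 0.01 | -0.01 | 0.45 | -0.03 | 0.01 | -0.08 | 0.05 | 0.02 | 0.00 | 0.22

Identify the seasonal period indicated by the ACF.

The largest autocorrelation is r_7 = 0.45, with a weaker echo at lag 14 (0.22); the remaining lags stay at or below 0.05.
The dominant spike at lag 7 indicates a seasonal period of 7.

7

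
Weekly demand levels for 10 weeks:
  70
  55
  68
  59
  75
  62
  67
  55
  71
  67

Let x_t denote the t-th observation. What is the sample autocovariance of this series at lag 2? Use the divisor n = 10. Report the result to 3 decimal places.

16.458

Mean x̄ = (70 + 55 + 68 + 59 + 75 + 62 + 67 + 55 + 71 + 67)/10 = 64.9000
Σ_{t=1}^{8}(x_t−x̄)(x_{t+2}−x̄) = 164.5800
γ_2 = 164.5800 / 10 = 16.458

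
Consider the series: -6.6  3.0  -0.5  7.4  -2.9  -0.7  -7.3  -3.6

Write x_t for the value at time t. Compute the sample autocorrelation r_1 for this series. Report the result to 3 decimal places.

-0.098

Mean x̄ = (-6.6 + 3.0 − 0.5 + 7.4 − 2.9 − 0.7 − 7.3 − 3.6)/8 = -1.4000
Deviations from mean: -5.2000, 4.4000, 0.9000, 8.8000, -1.5000, 0.7000, -5.9000, -2.2000
Numerator Σ_{t=1}^{7}(x_t−x̄)(x_{t+1}−x̄) = -16.4000
Denominator Σ(x_t−x̄)² = 167.0400
r_1 = -16.4000 / 167.0400 = -0.098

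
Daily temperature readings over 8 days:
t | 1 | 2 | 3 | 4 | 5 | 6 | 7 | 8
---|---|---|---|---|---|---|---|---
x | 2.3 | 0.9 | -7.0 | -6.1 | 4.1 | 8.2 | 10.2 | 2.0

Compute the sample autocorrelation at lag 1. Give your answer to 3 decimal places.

0.500

Mean x̄ = (2.3 + 0.9 − 7.0 − 6.1 + 4.1 + 8.2 + 10.2 + 2.0)/8 = 1.8250
Deviations from mean: 0.4750, -0.9250, -8.8250, -7.9250, 2.2750, 6.3750, 8.3750, 0.1750
Numerator Σ_{t=1}^{7}(x_t−x̄)(x_{t+1}−x̄) = 128.9919
Denominator Σ(x_t−x̄)² = 257.7550
r_1 = 128.9919 / 257.7550 = 0.500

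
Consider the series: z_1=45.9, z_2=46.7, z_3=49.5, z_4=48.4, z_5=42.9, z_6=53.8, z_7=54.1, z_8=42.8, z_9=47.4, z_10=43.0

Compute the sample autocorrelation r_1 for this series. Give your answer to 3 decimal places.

-0.128

Mean z̄ = (45.9 + 46.7 + 49.5 + 48.4 + 42.9 + 53.8 + 54.1 + 42.8 + 47.4 + 43.0)/10 = 47.4500
Numerator Σ_{t=1}^{9}(z_t−z̄)(z_{t+1}−z̄) = -19.8825
Denominator Σ(z_t−z̄)² = 154.7450
r_1 = -19.8825 / 154.7450 = -0.128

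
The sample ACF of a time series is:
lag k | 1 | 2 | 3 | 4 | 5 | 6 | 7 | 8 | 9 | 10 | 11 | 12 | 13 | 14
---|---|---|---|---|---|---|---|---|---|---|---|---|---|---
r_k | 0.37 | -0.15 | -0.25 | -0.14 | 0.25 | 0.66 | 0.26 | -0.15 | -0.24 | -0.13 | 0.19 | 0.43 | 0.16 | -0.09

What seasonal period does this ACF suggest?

The largest autocorrelation is r_6 = 0.66, with a weaker echo at lag 12 (0.43); the remaining lags stay at or below 0.37.
The dominant spike at lag 6 indicates a seasonal period of 6.

6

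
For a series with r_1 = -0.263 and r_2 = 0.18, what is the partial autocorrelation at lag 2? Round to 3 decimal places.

0.119

φ_{22} = (r_2 − r_1²) / (1 − r_1²)
r_1² = (-0.263)² = 0.069169
Numerator = 0.18 − 0.0692 = 0.1108; denominator = 1 − 0.0692 = 0.9308
φ_{22} = 0.1108 / 0.9308 = 0.119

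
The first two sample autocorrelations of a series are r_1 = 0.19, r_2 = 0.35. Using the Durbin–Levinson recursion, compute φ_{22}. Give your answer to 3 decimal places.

φ_{22} = (r_2 − r_1²) / (1 − r_1²)
r_1² = (0.19)² = 0.0361
Numerator = 0.35 − 0.0361 = 0.3139; denominator = 1 − 0.0361 = 0.9639
φ_{22} = 0.3139 / 0.9639 = 0.326

0.326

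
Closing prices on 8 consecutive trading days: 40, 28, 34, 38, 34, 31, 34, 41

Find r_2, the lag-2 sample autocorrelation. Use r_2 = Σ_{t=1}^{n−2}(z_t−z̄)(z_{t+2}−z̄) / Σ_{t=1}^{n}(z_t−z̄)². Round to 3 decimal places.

Mean z̄ = (40 + 28 + 34 + 38 + 34 + 31 + 34 + 41)/8 = 35.0000
Deviations from mean: 5.0000, -7.0000, -1.0000, 3.0000, -1.0000, -4.0000, -1.0000, 6.0000
Numerator Σ_{t=1}^{6}(z_t−z̄)(z_{t+2}−z̄) = -60.0000
Denominator Σ(z_t−z̄)² = 138.0000
r_2 = -60.0000 / 138.0000 = -0.435

-0.435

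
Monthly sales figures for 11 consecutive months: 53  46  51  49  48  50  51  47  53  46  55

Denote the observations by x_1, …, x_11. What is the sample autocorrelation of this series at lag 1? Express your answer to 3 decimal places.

-0.658

Mean x̄ = (53 + 46 + 51 + 49 + 48 + 50 + 51 + 47 + 53 + 46 + 55)/11 = 49.9091
Numerator Σ_{t=1}^{10}(x_t−x̄)(x_{t+1}−x̄) = -59.8264
Denominator Σ(x_t−x̄)² = 90.9091
r_1 = -59.8264 / 90.9091 = -0.658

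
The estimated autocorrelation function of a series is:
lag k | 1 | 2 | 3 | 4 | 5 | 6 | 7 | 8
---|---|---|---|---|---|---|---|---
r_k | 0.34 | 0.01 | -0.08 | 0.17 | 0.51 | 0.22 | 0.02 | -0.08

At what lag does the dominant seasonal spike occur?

5

The largest autocorrelation is r_5 = 0.51; the remaining lags stay at or below 0.34. The elevated value at lag 1 (0.34), dropping to 0.01 at lag 2, reflects decaying short-term dependence rather than seasonality.
The dominant spike at lag 5 indicates a seasonal period of 5.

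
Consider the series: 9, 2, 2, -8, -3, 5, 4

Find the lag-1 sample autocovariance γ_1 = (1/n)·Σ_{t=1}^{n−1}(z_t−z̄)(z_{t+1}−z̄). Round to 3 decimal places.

5.096

Mean z̄ = (9 + 2 + 2 − 8 − 3 + 5 + 4)/7 = 1.5714
Deviations: 7.4286, 0.4286, 0.4286, -9.5714, -4.5714, 3.4286, 2.4286
Σ_{t=1}^{6}(z_t−z̄)(z_{t+1}−z̄) = 35.6735
γ_1 = 35.6735 / 7 = 5.096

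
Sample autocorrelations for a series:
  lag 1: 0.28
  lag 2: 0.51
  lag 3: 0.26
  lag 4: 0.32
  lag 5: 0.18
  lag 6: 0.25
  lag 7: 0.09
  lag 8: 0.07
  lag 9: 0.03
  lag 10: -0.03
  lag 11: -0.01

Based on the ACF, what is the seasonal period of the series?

The largest autocorrelation is r_2 = 0.51, with a weaker echo at lag 4 (0.32); the remaining lags stay at or below 0.28.
The dominant spike at lag 2 indicates a seasonal period of 2.

2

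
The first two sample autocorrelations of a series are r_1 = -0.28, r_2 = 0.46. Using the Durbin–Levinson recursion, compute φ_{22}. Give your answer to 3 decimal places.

0.414

φ_{22} = (r_2 − r_1²) / (1 − r_1²)
r_1² = (-0.28)² = 0.0784
Numerator = 0.46 − 0.0784 = 0.3816; denominator = 1 − 0.0784 = 0.9216
φ_{22} = 0.3816 / 0.9216 = 0.414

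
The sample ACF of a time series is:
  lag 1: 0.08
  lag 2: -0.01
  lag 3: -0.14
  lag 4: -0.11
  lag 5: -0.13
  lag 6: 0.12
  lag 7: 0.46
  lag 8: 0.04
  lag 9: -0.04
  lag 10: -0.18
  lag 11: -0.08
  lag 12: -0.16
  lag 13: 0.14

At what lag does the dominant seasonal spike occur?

7

The largest autocorrelation is r_7 = 0.46; the remaining lags stay at or below 0.14.
The dominant spike at lag 7 indicates a seasonal period of 7.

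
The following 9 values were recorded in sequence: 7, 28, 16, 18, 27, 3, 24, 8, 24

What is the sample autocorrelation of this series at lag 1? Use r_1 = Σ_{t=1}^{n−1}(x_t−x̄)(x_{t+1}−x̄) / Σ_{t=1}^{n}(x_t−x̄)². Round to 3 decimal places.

-0.684

Mean x̄ = (7 + 28 + 16 + 18 + 27 + 3 + 24 + 8 + 24)/9 = 17.2222
Numerator Σ_{t=1}^{8}(x_t−x̄)(x_{t+1}−x̄) = -477.1605
Denominator Σ(x_t−x̄)² = 697.5556
r_1 = -477.1605 / 697.5556 = -0.684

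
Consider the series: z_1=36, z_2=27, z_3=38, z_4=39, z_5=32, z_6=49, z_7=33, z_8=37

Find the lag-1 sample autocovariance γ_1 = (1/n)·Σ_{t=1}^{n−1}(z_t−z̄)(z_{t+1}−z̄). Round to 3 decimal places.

Mean z̄ = (36 + 27 + 38 + 39 + 32 + 49 + 33 + 37)/8 = 36.3750
Deviations: -0.3750, -9.3750, 1.6250, 2.6250, -4.3750, 12.6250, -3.3750, 0.6250
Σ_{t=1}^{7}(z_t−z̄)(z_{t+1}−z̄) = -118.8906
γ_1 = -118.8906 / 8 = -14.861

-14.861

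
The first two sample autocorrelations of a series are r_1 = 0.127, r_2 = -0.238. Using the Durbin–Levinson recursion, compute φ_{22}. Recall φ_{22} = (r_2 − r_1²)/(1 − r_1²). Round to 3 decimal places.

-0.258

φ_{22} = (r_2 − r_1²) / (1 − r_1²)
r_1² = (0.127)² = 0.016129
Numerator = -0.238 − 0.0161 = -0.2541; denominator = 1 − 0.0161 = 0.9839
φ_{22} = -0.2541 / 0.9839 = -0.258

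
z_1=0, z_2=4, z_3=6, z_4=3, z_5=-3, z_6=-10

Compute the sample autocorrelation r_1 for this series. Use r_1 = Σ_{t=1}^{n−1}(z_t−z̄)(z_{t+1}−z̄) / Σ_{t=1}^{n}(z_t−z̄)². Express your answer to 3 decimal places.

Mean z̄ = (0 + 4 + 6 + 3 − 3 − 10)/6 = 0.0000
Deviations from mean: 0.0000, 4.0000, 6.0000, 3.0000, -3.0000, -10.0000
Σ(z_t−z̄)(z_{t+1}−z̄) = (0.0000) + (24.0000) + (18.0000) + (-9.0000) + (30.0000) = 63.0000
Denominator Σ(z_t−z̄)² = 170.0000
r_1 = 63.0000 / 170.0000 = 0.371

0.371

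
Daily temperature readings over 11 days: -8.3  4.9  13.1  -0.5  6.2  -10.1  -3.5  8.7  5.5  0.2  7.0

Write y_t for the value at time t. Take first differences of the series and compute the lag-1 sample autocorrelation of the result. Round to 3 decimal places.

-0.287

First differences Δy: 13.2, 8.2, -13.6, 6.7, -16.3, 6.6, 12.2, -3.2, -5.3, 6.8
Mean of differences = 1.5300
Numerator Σ(Δy_t−Δȳ)(Δy_{t+1}−Δȳ) = -283.9399
Denominator Σ(Δy_t−Δȳ)² = 990.5810
r_1(Δy) = -283.9399 / 990.5810 = -0.287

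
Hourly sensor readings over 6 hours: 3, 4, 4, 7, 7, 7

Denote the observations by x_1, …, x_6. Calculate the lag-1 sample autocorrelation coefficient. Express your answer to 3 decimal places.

0.474

Mean x̄ = (3 + 4 + 4 + 7 + 7 + 7)/6 = 5.3333
Deviations from mean: -2.3333, -1.3333, -1.3333, 1.6667, 1.6667, 1.6667
Σ(x_t−x̄)(x_{t+1}−x̄) = (3.1111) + (1.7778) + (-2.2222) + (2.7778) + (2.7778) = 8.2222
Denominator Σ(x_t−x̄)² = 17.3333
r_1 = 8.2222 / 17.3333 = 0.474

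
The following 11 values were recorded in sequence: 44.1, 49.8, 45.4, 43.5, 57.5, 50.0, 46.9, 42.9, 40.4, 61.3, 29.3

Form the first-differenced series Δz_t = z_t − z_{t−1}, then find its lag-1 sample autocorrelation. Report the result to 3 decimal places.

-0.455

First differences Δz: 5.7, -4.4, -1.9, 14.0, -7.5, -3.1, -4.0, -2.5, 20.9, -32.0
Mean of differences = -1.4800
Numerator Σ(Δz_t−Δz̄)(Δz_{t+1}−Δz̄) = -808.8904
Denominator Σ(Δz_t−Δz̄)² = 1778.4760
r_1(Δz) = -808.8904 / 1778.4760 = -0.455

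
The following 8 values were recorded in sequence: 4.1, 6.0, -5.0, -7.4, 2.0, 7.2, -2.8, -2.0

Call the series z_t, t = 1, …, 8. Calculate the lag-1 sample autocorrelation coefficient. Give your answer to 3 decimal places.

Mean z̄ = (4.1 + 6.0 − 5.0 − 7.4 + 2.0 + 7.2 − 2.8 − 2.0)/8 = 0.2625
Numerator Σ_{t=1}^{7}(z_t−z̄)(z_{t+1}−z̄) = 16.5711
Denominator Σ(z_t−z̄)² = 199.6988
r_1 = 16.5711 / 199.6988 = 0.083

0.083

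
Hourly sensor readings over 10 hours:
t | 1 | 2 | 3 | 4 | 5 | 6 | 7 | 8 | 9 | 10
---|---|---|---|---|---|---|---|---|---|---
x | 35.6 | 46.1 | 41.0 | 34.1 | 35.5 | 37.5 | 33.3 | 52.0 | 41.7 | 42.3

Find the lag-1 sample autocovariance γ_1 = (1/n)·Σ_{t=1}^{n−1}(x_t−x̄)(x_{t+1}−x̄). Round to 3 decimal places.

-2.808

Mean x̄ = (35.6 + 46.1 + 41.0 + 34.1 + 35.5 + 37.5 + 33.3 + 52.0 + 41.7 + 42.3)/10 = 39.9100
Σ_{t=1}^{9}(x_t−x̄)(x_{t+1}−x̄) = -28.0801
γ_1 = -28.0801 / 10 = -2.808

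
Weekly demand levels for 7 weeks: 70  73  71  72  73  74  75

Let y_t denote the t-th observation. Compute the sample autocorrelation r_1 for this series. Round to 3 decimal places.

Mean ȳ = (70 + 73 + 71 + 72 + 73 + 74 + 75)/7 = 72.5714
Deviations from mean: -2.5714, 0.4286, -1.5714, -0.5714, 0.4286, 1.4286, 2.4286
Σ(y_t−ȳ)(y_{t+1}−ȳ) = (-1.1020) + (-0.6735) + (0.8980) + (-0.2449) + (0.6122) + (3.4694) = 2.9592
Denominator Σ(y_t−ȳ)² = 17.7143
r_1 = 2.9592 / 17.7143 = 0.167

0.167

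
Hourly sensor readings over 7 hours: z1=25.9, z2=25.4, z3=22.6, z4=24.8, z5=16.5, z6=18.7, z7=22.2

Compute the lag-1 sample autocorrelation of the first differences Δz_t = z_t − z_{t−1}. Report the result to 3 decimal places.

First differences Δz: -0.5, -2.8, 2.2, -8.3, 2.2, 3.5
Mean of differences = -0.6167
Numerator Σ(Δz_t−Δz̄)(Δz_{t+1}−Δz̄) = -38.0919
Denominator Σ(Δz_t−Δz̄)² = 96.6283
r_1(Δz) = -38.0919 / 96.6283 = -0.394

-0.394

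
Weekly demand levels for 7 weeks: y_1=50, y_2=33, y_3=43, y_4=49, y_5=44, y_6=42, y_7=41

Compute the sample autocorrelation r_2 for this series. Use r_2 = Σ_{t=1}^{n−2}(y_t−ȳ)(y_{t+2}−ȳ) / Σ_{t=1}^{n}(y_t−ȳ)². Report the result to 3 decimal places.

Mean ȳ = (50 + 33 + 43 + 49 + 44 + 42 + 41)/7 = 43.1429
Deviations from mean: 6.8571, -10.1429, -0.1429, 5.8571, 0.8571, -1.1429, -2.1429
Σ(y_t−ȳ)(y_{t+2}−ȳ) = (-0.9796) + (-59.4082) + (-0.1224) + (-6.6939) + (-1.8367) = -69.0408
Denominator Σ(y_t−ȳ)² = 190.8571
r_2 = -69.0408 / 190.8571 = -0.362

-0.362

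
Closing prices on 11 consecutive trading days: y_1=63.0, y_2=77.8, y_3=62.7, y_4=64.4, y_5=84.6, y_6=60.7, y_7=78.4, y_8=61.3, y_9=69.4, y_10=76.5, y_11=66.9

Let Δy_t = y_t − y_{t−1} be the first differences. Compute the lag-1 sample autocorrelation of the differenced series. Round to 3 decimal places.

First differences Δy: 14.8, -15.1, 1.7, 20.2, -23.9, 17.7, -17.1, 8.1, 7.1, -9.6
Mean of differences = 0.3900
Numerator Σ(Δy_t−Δȳ)(Δy_{t+1}−Δȳ) = -1572.0951
Denominator Σ(Δy_t−Δȳ)² = 2241.5490
r_1(Δy) = -1572.0951 / 2241.5490 = -0.701

-0.701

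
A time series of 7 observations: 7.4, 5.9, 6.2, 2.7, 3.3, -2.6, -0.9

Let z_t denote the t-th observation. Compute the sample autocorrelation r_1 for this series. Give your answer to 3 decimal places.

0.485

Mean z̄ = (7.4 + 5.9 + 6.2 + 2.7 + 3.3 − 2.6 − 0.9)/7 = 3.1429
Deviations from mean: 4.2571, 2.7571, 3.0571, -0.4429, 0.1571, -5.7429, -4.0429
Numerator Σ_{t=1}^{6}(z_t−z̄)(z_{t+1}−z̄) = 41.0582
Denominator Σ(z_t−z̄)² = 84.6171
r_1 = 41.0582 / 84.6171 = 0.485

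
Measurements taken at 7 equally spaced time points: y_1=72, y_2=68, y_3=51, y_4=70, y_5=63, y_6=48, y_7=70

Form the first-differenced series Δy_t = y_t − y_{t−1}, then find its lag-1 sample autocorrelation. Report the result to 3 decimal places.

First differences Δy: -4, -17, 19, -7, -15, 22
Mean of differences = -0.3333
Numerator Σ(Δy_t−Δȳ)(Δy_{t+1}−Δȳ) = -619.7778
Denominator Σ(Δy_t−Δȳ)² = 1423.3333
r_1(Δy) = -619.7778 / 1423.3333 = -0.435

-0.435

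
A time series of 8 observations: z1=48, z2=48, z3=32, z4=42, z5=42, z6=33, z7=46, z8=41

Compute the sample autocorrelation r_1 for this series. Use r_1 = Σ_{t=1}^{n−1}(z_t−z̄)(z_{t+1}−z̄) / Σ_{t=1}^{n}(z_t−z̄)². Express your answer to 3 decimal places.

-0.257

Mean z̄ = (48 + 48 + 32 + 42 + 42 + 33 + 46 + 41)/8 = 41.5000
Deviations from mean: 6.5000, 6.5000, -9.5000, 0.5000, 0.5000, -8.5000, 4.5000, -0.5000
Numerator Σ_{t=1}^{7}(z_t−z̄)(z_{t+1}−z̄) = -68.7500
Denominator Σ(z_t−z̄)² = 268.0000
r_1 = -68.7500 / 268.0000 = -0.257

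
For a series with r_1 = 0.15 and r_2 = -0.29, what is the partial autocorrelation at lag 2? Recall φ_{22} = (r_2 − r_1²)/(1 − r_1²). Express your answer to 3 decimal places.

φ_{22} = (r_2 − r_1²) / (1 − r_1²)
r_1² = (0.15)² = 0.0225
Numerator = -0.29 − 0.0225 = -0.3125; denominator = 1 − 0.0225 = 0.9775
φ_{22} = -0.3125 / 0.9775 = -0.320

-0.320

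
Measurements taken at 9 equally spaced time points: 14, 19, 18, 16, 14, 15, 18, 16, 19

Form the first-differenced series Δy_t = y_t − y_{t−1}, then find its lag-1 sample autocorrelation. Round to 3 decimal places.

First differences Δy: 5, -1, -2, -2, 1, 3, -2, 3
Mean of differences = 0.6250
Numerator Σ(Δy_t−Δȳ)(Δy_{t+1}−Δȳ) = -8.5156
Denominator Σ(Δy_t−Δȳ)² = 53.8750
r_1(Δy) = -8.5156 / 53.8750 = -0.158

-0.158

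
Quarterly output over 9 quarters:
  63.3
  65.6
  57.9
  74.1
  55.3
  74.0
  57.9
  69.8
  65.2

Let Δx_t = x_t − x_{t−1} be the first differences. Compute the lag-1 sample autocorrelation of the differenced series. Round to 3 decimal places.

-0.928

First differences Δx: 2.3, -7.7, 16.2, -18.8, 18.7, -16.1, 11.9, -4.6
Mean of differences = 0.2375
Numerator Σ(Δx_t−Δx̄)(Δx_{t+1}−Δx̄) = -1347.0239
Denominator Σ(Δx_t−Δx̄)² = 1451.6788
r_1(Δx) = -1347.0239 / 1451.6788 = -0.928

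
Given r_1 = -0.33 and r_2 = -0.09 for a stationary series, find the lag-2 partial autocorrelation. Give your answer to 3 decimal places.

φ_{22} = (r_2 − r_1²) / (1 − r_1²)
r_1² = (-0.33)² = 0.1089
Numerator = -0.09 − 0.1089 = -0.1989; denominator = 1 − 0.1089 = 0.8911
φ_{22} = -0.1989 / 0.8911 = -0.223

-0.223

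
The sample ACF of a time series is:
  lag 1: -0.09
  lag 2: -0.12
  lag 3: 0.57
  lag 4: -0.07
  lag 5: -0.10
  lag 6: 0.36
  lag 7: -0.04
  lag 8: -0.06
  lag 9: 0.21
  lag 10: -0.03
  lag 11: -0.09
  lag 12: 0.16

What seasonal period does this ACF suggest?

The largest autocorrelation is r_3 = 0.57, with weaker echoes at lags 6 (0.36), 9 (0.21) and 12 (0.16); the remaining lags stay at or below -0.03.
The dominant spike at lag 3 indicates a seasonal period of 3.

3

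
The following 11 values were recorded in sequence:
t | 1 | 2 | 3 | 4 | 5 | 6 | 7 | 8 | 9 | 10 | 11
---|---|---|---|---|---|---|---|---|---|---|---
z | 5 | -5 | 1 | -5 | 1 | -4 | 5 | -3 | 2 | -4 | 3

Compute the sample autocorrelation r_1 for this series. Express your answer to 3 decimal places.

-0.709

Mean z̄ = (5 − 5 + 1 − 5 + 1 − 4 + 5 − 3 + 2 − 4 + 3)/11 = -0.3636
Numerator Σ_{t=1}^{10}(z_t−z̄)(z_{t+1}−z̄) = -109.4959
Denominator Σ(z_t−z̄)² = 154.5455
r_1 = -109.4959 / 154.5455 = -0.709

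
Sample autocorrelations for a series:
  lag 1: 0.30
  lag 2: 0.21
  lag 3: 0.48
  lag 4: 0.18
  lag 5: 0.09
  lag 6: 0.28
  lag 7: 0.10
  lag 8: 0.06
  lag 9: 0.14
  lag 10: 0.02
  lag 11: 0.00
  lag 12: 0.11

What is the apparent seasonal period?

The largest autocorrelation is r_3 = 0.48; the remaining lags stay at or below 0.30. The elevated value at lag 1 (0.30), dropping to 0.21 at lag 2, reflects decaying short-term dependence rather than seasonality.
The dominant spike at lag 3 indicates a seasonal period of 3.

3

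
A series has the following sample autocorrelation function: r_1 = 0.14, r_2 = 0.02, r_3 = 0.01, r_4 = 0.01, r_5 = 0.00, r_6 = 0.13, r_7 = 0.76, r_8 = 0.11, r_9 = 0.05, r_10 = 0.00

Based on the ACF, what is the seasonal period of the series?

The largest autocorrelation is r_7 = 0.76; the remaining lags stay at or below 0.14.
The dominant spike at lag 7 indicates a seasonal period of 7.

7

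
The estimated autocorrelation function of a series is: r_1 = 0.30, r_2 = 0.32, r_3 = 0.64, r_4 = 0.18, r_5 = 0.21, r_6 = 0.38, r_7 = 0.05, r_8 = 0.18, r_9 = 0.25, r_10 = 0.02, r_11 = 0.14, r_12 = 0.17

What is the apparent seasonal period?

The largest autocorrelation is r_3 = 0.64, with a weaker echo at lag 6 (0.38); the remaining lags stay at or below 0.32.
The dominant spike at lag 3 indicates a seasonal period of 3.

3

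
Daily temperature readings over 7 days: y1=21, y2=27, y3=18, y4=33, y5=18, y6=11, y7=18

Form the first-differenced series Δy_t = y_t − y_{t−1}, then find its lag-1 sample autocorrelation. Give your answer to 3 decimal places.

-0.552

First differences Δy: 6, -9, 15, -15, -7, 7
Mean of differences = -0.5000
Numerator Σ(Δy_t−Δȳ)(Δy_{t+1}−Δȳ) = -366.2500
Denominator Σ(Δy_t−Δȳ)² = 663.5000
r_1(Δy) = -366.2500 / 663.5000 = -0.552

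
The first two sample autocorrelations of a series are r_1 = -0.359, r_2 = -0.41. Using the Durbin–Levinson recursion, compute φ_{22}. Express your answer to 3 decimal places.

φ_{22} = (r_2 − r_1²) / (1 − r_1²)
r_1² = (-0.359)² = 0.128881
Numerator = -0.41 − 0.1289 = -0.5389; denominator = 1 − 0.1289 = 0.8711
φ_{22} = -0.5389 / 0.8711 = -0.619

-0.619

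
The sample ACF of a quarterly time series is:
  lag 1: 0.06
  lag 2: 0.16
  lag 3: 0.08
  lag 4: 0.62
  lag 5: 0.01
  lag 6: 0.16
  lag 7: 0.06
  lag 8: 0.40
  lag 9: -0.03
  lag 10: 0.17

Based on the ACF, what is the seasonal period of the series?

The largest autocorrelation is r_4 = 0.62, with a weaker echo at lag 8 (0.40); the remaining lags stay at or below 0.17.
The dominant spike at lag 4 indicates a seasonal period of 4.

4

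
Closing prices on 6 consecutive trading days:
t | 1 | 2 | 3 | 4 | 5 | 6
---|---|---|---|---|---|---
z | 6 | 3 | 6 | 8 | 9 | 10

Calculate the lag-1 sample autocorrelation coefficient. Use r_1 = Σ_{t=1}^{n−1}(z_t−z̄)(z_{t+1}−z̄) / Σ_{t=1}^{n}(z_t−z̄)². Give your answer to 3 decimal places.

0.469

Mean z̄ = (6 + 3 + 6 + 8 + 9 + 10)/6 = 7.0000
Deviations from mean: -1.0000, -4.0000, -1.0000, 1.0000, 2.0000, 3.0000
Σ(z_t−z̄)(z_{t+1}−z̄) = (4.0000) + (4.0000) + (-1.0000) + (2.0000) + (6.0000) = 15.0000
Denominator Σ(z_t−z̄)² = 32.0000
r_1 = 15.0000 / 32.0000 = 0.469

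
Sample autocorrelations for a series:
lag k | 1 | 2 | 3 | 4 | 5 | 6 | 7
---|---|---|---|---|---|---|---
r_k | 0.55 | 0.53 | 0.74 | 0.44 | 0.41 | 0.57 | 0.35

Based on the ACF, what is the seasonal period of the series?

3

The largest autocorrelation is r_3 = 0.74, with a weaker echo at lag 6 (0.57); the remaining lags stay at or below 0.55. The elevated value at lag 1 (0.55), dropping to 0.53 at lag 2, reflects decaying short-term dependence rather than seasonality.
The dominant spike at lag 3 indicates a seasonal period of 3.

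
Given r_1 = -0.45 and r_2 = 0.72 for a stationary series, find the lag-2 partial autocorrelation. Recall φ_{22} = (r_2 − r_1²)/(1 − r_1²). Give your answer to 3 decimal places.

0.649

φ_{22} = (r_2 − r_1²) / (1 − r_1²)
r_1² = (-0.45)² = 0.2025
Numerator = 0.72 − 0.2025 = 0.5175; denominator = 1 − 0.2025 = 0.7975
φ_{22} = 0.5175 / 0.7975 = 0.649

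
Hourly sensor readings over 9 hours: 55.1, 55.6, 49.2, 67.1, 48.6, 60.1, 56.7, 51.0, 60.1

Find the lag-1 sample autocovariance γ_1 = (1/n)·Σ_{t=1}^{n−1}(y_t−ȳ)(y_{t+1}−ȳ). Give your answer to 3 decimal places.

-22.913

Mean ȳ = (55.1 + 55.6 + 49.2 + 67.1 + 48.6 + 60.1 + 56.7 + 51.0 + 60.1)/9 = 55.9444
Σ_{t=1}^{8}(y_t−ȳ)(y_{t+1}−ȳ) = -206.2186
γ_1 = -206.2186 / 9 = -22.913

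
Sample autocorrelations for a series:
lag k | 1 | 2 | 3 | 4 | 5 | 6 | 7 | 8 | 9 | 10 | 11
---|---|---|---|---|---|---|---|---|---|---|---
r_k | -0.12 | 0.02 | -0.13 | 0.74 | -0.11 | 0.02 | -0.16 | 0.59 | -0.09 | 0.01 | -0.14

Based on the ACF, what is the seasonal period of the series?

4

The largest autocorrelation is r_4 = 0.74, with a weaker echo at lag 8 (0.59); the remaining lags stay at or below 0.02.
The dominant spike at lag 4 indicates a seasonal period of 4.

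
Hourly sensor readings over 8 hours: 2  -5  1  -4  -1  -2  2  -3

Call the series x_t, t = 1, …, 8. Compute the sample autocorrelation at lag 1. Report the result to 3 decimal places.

-0.695

Mean x̄ = (2 − 5 + 1 − 4 − 1 − 2 + 2 − 3)/8 = -1.2500
Numerator Σ_{t=1}^{7}(x_t−x̄)(x_{t+1}−x̄) = -35.8125
Denominator Σ(x_t−x̄)² = 51.5000
r_1 = -35.8125 / 51.5000 = -0.695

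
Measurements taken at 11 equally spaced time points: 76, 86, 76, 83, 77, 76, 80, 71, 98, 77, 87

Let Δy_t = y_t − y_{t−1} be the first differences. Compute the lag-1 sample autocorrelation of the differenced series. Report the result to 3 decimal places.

-0.766

First differences Δy: 10, -10, 7, -6, -1, 4, -9, 27, -21, 10
Mean of differences = 1.1000
Numerator Σ(Δy_t−Δȳ)(Δy_{t+1}−Δȳ) = -1257.3100
Denominator Σ(Δy_t−Δȳ)² = 1640.9000
r_1(Δy) = -1257.3100 / 1640.9000 = -0.766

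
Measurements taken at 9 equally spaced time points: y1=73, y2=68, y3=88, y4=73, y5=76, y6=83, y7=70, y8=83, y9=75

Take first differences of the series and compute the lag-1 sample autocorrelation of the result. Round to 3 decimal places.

-0.714

First differences Δy: -5, 20, -15, 3, 7, -13, 13, -8
Mean of differences = 0.2500
Numerator Σ(Δy_t−Δȳ)(Δy_{t+1}−Δȳ) = -791.8125
Denominator Σ(Δy_t−Δȳ)² = 1109.5000
r_1(Δy) = -791.8125 / 1109.5000 = -0.714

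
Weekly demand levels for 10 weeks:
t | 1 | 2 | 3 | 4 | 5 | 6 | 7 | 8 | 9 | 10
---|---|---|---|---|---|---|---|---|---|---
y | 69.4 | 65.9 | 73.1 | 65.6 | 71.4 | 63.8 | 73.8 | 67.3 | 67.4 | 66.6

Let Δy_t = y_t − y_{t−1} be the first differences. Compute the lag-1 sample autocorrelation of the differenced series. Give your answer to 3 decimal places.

First differences Δy: -3.5, 7.2, -7.5, 5.8, -7.6, 10.0, -6.5, 0.1, -0.8
Mean of differences = -0.3111
Numerator Σ(Δy_t−Δȳ)(Δy_{t+1}−Δȳ) = -308.1401
Denominator Σ(Δy_t−Δȳ)² = 353.7689
r_1(Δy) = -308.1401 / 353.7689 = -0.871

-0.871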